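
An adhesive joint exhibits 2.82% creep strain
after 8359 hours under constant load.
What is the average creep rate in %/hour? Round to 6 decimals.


Creep rate = strain / time
= 2.82 / 8359
= 0.000337 %/h

0.000337


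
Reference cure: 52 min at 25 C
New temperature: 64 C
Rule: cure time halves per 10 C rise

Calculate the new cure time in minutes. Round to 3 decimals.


factor = 2^((64-25)/10) = 14.9285
t_new = 52 / 14.9285 = 3.483 min

3.483


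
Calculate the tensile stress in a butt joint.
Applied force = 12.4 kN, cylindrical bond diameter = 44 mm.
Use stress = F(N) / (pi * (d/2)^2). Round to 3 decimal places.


A = pi * 22.0^2 = 1520.5308 mm^2
sigma = 12400.0 / 1520.5308 = 8.155 MPa

8.155


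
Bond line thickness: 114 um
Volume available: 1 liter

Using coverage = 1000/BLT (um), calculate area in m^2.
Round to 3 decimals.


1 L = 1e6 mm^3, thickness = 114 um = 0.114 mm
Area = 1e6 / 0.114 mm^2 = (1e6 / 0.114) / 1e6 m^2 = 1000 / 114 m^2
= 8.772 m^2

8.772


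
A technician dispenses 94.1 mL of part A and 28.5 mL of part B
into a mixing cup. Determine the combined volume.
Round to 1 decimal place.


Combined volume = 94.1 + 28.5
= 122.6 mL

122.6


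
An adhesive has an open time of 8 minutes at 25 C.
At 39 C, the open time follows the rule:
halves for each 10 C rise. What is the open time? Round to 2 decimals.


Factor = 2^((39-25)/10) = 2.6390
Open time = 8 / 2.6390 = 3.03 min

3.03


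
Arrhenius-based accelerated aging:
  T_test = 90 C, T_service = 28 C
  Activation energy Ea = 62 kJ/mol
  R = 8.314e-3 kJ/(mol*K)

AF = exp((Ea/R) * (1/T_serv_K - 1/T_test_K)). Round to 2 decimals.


T_test_K = 363.15, T_serv_K = 301.15
AF = exp((62/8.314e-3) * (1/301.15 - 1/363.15))
= 68.56

68.56


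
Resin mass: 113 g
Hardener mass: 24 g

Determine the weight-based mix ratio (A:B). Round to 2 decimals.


Ratio = 113 / 24 = 4.71

4.71


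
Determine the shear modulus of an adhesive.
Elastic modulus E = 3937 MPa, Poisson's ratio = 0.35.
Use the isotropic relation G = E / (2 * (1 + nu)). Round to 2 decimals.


G = 3937 / (2*(1+0.35)) = 3937 / 2.70
= 1458.15 MPa

1458.15


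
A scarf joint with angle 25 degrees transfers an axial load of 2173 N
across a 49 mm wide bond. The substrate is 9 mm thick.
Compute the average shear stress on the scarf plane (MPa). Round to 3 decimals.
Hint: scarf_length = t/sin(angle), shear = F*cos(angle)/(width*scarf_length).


scarf_length = 9 / sin(25 deg) = 21.2958 mm
cos(25 deg) = 0.906308
shear stress = 2173 * 0.906308 / (49 * 21.2958)
= 1.887 MPa

1.887


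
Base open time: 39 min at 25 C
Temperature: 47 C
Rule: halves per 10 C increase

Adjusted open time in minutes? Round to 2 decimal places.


Acceleration = 2^((47-25)/10) = 4.5948
Open time = 39 / 4.5948 = 8.49 min

8.49


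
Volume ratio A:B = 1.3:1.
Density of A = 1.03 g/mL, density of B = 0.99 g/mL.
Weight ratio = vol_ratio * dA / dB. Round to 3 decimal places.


Wt ratio = 1.3 * 1.03 / 0.99
= 1.353

1.353


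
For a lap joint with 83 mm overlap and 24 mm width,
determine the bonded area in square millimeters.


Area = 83 * 24 = 1992 mm^2

1992


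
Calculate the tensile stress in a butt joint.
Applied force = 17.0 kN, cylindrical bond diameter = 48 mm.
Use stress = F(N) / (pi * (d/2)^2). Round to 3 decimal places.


A = pi * 24.0^2 = 1809.5574 mm^2
sigma = 17000.0 / 1809.5574 = 9.395 MPa

9.395


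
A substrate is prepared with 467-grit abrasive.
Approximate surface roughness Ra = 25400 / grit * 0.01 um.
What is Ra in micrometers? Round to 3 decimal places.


Ra = 25400 / 467 * 0.01 = 0.544 um

0.544


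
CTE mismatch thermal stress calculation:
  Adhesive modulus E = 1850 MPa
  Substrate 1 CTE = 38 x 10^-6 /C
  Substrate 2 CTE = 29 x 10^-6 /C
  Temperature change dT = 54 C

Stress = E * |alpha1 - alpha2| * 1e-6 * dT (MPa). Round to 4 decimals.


delta_alpha = |38 - 29| = 9 x 10^-6/C
Stress = 1850 * 9e-6 * 54
= 0.8991 MPa

0.8991


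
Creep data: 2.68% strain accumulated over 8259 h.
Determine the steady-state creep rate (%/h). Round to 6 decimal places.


Rate = 2.68 / 8259 = 0.000324 %/h

0.000324


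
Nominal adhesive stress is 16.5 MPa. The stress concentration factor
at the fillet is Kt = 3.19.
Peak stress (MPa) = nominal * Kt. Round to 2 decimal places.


Peak = 16.5 * 3.19 = 52.64 MPa

52.64


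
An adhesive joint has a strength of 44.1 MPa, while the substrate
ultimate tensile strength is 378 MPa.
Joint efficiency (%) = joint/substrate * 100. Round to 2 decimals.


Efficiency = 44.1 / 378 * 100
= 11.67%

11.67


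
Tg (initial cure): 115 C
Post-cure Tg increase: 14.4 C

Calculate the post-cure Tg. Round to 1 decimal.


Post-cure Tg = 115 + 14.4 = 129.4 C

129.4


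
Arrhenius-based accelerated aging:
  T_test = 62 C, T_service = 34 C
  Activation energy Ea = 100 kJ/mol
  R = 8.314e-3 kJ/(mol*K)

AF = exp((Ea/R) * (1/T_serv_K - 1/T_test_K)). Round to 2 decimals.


T_test_K = 335.15, T_serv_K = 307.15
AF = exp((100/8.314e-3) * (1/307.15 - 1/335.15))
= 26.35

26.35


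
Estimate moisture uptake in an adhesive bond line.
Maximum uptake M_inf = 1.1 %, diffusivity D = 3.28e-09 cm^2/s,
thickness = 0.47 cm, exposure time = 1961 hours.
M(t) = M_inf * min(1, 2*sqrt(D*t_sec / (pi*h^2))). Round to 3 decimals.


Convert time: 1961 h = 7059600 s
ratio = min(1, 2*sqrt(3.28e-09*7059600/(pi*0.47^2)))
= 0.365329
M(t) = 1.1 * 0.365329 = 0.402%

0.402


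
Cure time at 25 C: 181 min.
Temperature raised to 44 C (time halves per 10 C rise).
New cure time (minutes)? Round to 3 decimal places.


Acceleration factor = 2^(19/10) = 3.7321
New time = 181 / 3.7321 = 48.498 min

48.498


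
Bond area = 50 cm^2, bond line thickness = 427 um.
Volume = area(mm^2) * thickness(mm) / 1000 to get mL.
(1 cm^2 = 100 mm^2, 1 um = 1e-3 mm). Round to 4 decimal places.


area_mm2 = 50 * 100 = 5000
blt_mm = 427 * 1e-3 = 0.427
vol_mm3 = 5000 * 0.427 = 2135.0
vol_mL = 2135.0 / 1000 = 2.1350 mL

2.1350


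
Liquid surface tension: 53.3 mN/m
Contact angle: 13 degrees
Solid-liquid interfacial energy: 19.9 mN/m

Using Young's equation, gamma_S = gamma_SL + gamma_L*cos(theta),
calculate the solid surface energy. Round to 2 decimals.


gamma_S = 19.9 + 53.3 * cos(13)
= 71.83 mN/m

71.83


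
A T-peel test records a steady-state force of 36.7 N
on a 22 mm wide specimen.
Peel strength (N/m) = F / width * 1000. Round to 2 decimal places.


Peel strength = 36.7 / 22 * 1000
= 1668.18 N/m

1668.18


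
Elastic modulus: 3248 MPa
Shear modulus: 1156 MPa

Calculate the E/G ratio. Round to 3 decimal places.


E / G = 3248 / 1156 = 2.810

2.810


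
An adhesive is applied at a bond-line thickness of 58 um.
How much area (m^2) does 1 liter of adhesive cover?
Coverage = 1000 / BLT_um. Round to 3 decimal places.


Coverage = 1000 / 58 = 17.241 m^2

17.241


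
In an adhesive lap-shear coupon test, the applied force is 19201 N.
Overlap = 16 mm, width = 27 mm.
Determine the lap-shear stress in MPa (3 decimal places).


stress = F / (overlap * width)
= 19201 / (16 * 27)
= 44.447 MPa

44.447


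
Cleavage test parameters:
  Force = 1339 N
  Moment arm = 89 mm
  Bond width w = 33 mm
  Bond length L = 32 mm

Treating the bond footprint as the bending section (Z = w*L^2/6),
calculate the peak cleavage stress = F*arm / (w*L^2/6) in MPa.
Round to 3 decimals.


M = 1339 * 89 = 119171 N*mm
Z = 33 * 32^2 / 6 = 33792 / 6 mm^3
sigma = M / Z = 6 * 119171 / 33792 = 715026 / 33792
= 21.160 MPa

21.160


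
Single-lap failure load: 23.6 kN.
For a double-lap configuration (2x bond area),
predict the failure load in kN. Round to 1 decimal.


Failure load = 23.6 * 2 = 47.2 kN

47.2


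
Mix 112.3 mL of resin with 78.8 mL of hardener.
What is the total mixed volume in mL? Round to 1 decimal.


Total = 112.3 + 78.8 = 191.1 mL

191.1


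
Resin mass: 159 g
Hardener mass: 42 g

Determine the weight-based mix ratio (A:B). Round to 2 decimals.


Ratio = 159 / 42 = 3.79

3.79


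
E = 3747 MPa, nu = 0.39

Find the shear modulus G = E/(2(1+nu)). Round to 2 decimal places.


G = 3747 / (2 * 1.39)
= 1347.84 MPa

1347.84


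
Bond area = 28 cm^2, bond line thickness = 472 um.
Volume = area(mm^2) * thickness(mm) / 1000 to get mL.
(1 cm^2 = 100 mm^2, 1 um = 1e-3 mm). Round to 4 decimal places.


area_mm2 = 28 * 100 = 2800
blt_mm = 472 * 1e-3 = 0.472
vol_mm3 = 2800 * 0.472 = 1321.6
vol_mL = 1321.6 / 1000 = 1.3216 mL

1.3216


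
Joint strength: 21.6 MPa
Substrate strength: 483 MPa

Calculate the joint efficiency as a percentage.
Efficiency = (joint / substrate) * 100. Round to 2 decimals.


Efficiency = (21.6 / 483) * 100 = 4.47%

4.47


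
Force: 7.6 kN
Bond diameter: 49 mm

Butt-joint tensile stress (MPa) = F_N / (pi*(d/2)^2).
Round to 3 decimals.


F_N = 7.6 * 1000 = 7600.0 N
A = pi*(24.5)^2 = 1885.7410 mm^2
stress = 7600.0 / 1885.7410 = 4.030 MPa

4.030


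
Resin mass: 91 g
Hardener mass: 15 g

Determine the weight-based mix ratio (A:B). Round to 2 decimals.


Ratio = 91 / 15 = 6.07

6.07


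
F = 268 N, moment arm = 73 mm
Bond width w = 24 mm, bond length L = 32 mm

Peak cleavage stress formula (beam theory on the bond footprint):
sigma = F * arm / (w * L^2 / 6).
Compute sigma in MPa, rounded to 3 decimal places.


sigma = (268 * 73) / (24 * 1024 / 6)
= 19564 * 6 / 24576
= 117384 / 24576
= 4.776 MPa

4.776


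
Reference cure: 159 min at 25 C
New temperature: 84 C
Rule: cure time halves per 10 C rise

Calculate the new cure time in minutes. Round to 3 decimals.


factor = 2^((84-25)/10) = 59.7141
t_new = 159 / 59.7141 = 2.663 min

2.663


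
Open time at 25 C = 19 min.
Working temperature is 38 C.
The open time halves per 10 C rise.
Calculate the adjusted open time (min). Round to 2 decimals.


factor = 2^((38 - 25) / 10) = 2.4623
ot = 19 / 2.4623 = 7.72 min

7.72


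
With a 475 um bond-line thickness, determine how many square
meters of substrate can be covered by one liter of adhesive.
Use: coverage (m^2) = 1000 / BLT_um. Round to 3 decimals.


Coverage = 1000 / 475 = 2.105 m^2

2.105


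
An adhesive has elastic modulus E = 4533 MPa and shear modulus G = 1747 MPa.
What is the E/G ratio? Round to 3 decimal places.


E/G = 4533 / 1747 = 2.595

2.595


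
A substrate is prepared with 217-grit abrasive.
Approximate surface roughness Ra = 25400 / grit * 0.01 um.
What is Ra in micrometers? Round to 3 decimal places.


Ra = 25400 / 217 * 0.01 = 1.171 um

1.171


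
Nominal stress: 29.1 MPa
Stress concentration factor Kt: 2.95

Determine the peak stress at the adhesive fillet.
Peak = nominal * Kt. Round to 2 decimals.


Peak stress = 29.1 * 2.95
= 85.85 MPa

85.85


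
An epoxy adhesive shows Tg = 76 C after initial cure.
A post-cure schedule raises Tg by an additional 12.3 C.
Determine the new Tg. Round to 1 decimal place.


New Tg = 76 + 12.3
= 88.3 C

88.3


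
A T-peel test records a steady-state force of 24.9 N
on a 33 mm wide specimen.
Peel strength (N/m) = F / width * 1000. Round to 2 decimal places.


Peel strength = 24.9 / 33 * 1000
= 754.55 N/m

754.55


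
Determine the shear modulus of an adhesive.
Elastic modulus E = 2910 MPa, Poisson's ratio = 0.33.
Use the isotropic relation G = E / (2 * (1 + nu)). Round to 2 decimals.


G = 2910 / (2*(1+0.33)) = 2910 / 2.66
= 1093.98 MPa

1093.98


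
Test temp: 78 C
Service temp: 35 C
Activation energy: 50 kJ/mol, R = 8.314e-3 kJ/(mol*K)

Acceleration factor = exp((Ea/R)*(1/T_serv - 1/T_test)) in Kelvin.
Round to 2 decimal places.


AF = exp((50/0.008314)*(1/308.15 - 1/351.15))
= 10.91

10.91


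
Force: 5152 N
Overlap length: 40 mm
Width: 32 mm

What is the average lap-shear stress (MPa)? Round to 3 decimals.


Average shear stress = F / (overlap * width)
= 5152 / (40 * 32)
= 4.025 MPa

4.025


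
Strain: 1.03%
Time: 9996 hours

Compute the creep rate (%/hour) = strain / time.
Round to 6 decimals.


Creep rate = 1.03 / 9996
= 0.000103 %/h

0.000103


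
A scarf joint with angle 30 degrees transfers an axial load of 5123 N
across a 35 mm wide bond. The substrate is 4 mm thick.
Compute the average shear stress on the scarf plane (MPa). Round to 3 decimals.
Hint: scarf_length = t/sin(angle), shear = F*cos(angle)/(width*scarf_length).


scarf_length = 4 / sin(30 deg) = 8.0000 mm
cos(30 deg) = 0.866025
shear stress = 5123 * 0.866025 / (35 * 8.0000)
= 15.845 MPa

15.845


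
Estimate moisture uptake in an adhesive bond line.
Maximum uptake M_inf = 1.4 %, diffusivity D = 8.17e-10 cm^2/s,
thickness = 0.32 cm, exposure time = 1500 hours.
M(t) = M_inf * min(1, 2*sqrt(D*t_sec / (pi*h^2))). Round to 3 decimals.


Convert time: 1500 h = 5400000 s
ratio = min(1, 2*sqrt(8.17e-10*5400000/(pi*0.32^2)))
= 0.234214
M(t) = 1.4 * 0.234214 = 0.328%

0.328


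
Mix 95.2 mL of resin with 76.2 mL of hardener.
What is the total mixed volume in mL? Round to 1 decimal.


Total = 95.2 + 76.2 = 171.4 mL

171.4


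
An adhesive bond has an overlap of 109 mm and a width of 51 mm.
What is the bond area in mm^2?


Bond area = overlap * width
= 109 * 51
= 5559 mm^2

5559


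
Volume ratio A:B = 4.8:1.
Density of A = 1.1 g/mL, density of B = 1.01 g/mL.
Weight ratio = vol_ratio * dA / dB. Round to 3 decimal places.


Wt ratio = 4.8 * 1.1 / 1.01
= 5.228

5.228


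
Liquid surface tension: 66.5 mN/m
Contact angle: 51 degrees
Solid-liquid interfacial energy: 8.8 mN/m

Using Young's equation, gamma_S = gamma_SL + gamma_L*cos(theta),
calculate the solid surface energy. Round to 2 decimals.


gamma_S = 8.8 + 66.5 * cos(51)
= 50.65 mN/m

50.65


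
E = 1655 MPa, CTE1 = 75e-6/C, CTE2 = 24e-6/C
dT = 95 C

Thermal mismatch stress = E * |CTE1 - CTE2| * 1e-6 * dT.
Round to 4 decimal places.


= 1655 * 51e-6 * 95
= 8.0185 MPa

8.0185


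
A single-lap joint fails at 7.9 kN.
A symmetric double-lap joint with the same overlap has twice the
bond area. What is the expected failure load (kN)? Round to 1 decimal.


Double-lap load = 2 * 7.9 = 15.8 kN

15.8


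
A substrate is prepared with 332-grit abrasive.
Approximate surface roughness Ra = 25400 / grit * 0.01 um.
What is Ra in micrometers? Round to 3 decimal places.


Ra = 25400 / 332 * 0.01 = 0.765 um

0.765


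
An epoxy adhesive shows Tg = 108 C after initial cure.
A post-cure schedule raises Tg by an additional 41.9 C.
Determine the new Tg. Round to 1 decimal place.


New Tg = 108 + 41.9
= 149.9 C

149.9


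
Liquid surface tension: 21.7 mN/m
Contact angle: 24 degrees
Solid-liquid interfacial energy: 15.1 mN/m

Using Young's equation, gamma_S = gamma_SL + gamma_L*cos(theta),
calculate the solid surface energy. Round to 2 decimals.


gamma_S = 15.1 + 21.7 * cos(24)
= 34.92 mN/m

34.92


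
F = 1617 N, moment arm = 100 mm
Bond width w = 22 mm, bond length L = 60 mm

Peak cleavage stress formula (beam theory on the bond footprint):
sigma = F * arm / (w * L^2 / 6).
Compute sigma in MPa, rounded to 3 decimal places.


sigma = (1617 * 100) / (22 * 3600 / 6)
= 161700 * 6 / 79200
= 970200 / 79200
= 12.250 MPa

12.250


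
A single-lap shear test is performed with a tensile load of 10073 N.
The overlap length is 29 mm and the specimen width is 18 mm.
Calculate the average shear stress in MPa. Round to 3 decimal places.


Shear stress = F / (overlap * width)
= 10073 / (29 * 18)
= 10073 / 522
= 19.297 MPa

19.297


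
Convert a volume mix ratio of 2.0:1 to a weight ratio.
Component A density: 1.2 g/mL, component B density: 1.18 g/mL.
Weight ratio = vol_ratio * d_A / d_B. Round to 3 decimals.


= 2.0 * 1.2 / 1.18 = 2.034

2.034


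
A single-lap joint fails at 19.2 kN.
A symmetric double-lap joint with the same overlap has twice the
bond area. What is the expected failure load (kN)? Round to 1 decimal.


Double-lap load = 2 * 19.2 = 38.4 kN

38.4


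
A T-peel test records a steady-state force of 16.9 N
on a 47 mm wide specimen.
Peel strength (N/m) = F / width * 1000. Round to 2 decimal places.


Peel strength = 16.9 / 47 * 1000
= 359.57 N/m

359.57


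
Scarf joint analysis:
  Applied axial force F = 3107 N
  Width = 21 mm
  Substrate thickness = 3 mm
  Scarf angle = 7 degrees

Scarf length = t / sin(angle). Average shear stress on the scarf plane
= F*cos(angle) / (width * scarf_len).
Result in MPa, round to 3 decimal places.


Scarf length = 3 / sin(7 deg) = 24.6165 mm
cos(7 deg) = 0.992546
Shear = 3107 * 0.992546 / (21 * 24.6165)
= 5.965 MPa

5.965


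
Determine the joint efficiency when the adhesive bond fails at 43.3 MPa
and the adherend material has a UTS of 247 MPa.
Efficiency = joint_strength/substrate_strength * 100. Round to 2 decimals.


Joint efficiency = 43.3 / 247 * 100
= 17.53%

17.53


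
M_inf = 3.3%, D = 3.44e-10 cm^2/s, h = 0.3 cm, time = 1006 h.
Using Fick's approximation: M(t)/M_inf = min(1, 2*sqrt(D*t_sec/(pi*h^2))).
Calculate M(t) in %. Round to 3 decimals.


t = 3621600 s
ratio = min(1, 2*sqrt(3.44e-10*3621600/(pi*0.0900)))
= 0.132759
M(t) = 3.3 * 0.132759 = 0.438%

0.438


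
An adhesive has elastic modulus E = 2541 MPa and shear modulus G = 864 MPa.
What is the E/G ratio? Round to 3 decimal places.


E/G = 2541 / 864 = 2.941

2.941


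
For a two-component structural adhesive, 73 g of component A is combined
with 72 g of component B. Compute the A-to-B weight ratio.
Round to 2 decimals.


Weight ratio A:B = 73 / 72
= 1.01

1.01


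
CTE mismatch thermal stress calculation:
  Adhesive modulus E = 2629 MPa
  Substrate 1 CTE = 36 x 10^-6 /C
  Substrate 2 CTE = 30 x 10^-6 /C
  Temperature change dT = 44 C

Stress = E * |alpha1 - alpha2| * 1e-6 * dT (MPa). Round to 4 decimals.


delta_alpha = |36 - 30| = 6 x 10^-6/C
Stress = 2629 * 6e-6 * 44
= 0.6941 MPa

0.6941


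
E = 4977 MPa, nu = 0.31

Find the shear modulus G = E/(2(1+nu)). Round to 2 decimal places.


G = 4977 / (2 * 1.31)
= 1899.62 MPa

1899.62


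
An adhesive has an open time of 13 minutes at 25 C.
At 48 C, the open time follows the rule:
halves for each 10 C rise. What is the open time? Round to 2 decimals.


Factor = 2^((48-25)/10) = 4.9246
Open time = 13 / 4.9246 = 2.64 min

2.64


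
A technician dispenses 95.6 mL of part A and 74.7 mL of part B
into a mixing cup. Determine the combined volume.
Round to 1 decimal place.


Combined volume = 95.6 + 74.7
= 170.3 mL

170.3


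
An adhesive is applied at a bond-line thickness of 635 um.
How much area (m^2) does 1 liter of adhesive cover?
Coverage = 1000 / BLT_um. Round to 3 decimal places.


Coverage = 1000 / 635 = 1.575 m^2

1.575


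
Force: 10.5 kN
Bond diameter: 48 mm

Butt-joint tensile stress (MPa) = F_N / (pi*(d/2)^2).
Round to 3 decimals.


F_N = 10.5 * 1000 = 10500.0 N
A = pi*(24.0)^2 = 1809.5574 mm^2
stress = 10500.0 / 1809.5574 = 5.803 MPa

5.803


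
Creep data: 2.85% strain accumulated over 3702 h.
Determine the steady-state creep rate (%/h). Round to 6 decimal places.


Rate = 2.85 / 3702 = 0.000770 %/h

0.000770


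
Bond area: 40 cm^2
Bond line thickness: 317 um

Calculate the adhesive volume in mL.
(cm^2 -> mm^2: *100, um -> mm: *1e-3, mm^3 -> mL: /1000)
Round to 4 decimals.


V = 40*100 * 317*1e-3 / 1000
= 1.2680 mL

1.2680


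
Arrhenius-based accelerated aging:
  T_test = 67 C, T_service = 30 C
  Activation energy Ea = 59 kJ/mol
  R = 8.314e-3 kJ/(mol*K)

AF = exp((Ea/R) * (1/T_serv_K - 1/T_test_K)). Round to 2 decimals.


T_test_K = 340.15, T_serv_K = 303.15
AF = exp((59/8.314e-3) * (1/303.15 - 1/340.15))
= 12.76

12.76


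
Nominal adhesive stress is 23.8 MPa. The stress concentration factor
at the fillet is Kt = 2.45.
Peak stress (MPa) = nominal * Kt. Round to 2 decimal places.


Peak = 23.8 * 2.45 = 58.31 MPa

58.31


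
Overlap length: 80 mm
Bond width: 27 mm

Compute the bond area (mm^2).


Bond area = 80 * 27 = 2160 mm^2

2160


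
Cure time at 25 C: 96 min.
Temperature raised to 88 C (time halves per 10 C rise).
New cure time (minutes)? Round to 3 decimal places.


Acceleration factor = 2^(63/10) = 78.7932
New time = 96 / 78.7932 = 1.218 min

1.218


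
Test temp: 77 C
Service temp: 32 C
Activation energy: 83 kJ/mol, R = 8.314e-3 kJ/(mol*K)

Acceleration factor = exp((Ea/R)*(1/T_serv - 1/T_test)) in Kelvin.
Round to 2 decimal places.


AF = exp((83/0.008314)*(1/305.15 - 1/350.15))
= 66.99

66.99


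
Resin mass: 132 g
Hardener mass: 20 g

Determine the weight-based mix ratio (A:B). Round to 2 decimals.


Ratio = 132 / 20 = 6.60

6.60


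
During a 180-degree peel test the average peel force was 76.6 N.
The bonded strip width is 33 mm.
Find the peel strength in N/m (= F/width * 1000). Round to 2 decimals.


Peel strength = F/width * 1000
= 76.6 / 33 * 1000
= 2321.21 N/m

2321.21


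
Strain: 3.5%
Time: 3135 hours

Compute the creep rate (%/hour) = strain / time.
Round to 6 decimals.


Creep rate = 3.5 / 3135
= 0.001116 %/h

0.001116


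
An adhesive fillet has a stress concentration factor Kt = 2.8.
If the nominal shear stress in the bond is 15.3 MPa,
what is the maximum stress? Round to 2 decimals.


Max stress = 15.3 * 2.8 = 42.84 MPa

42.84


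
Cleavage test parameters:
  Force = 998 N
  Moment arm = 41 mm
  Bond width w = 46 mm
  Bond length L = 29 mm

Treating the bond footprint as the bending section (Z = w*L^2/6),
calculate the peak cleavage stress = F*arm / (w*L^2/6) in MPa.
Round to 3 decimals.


M = 998 * 41 = 40918 N*mm
Z = 46 * 29^2 / 6 = 38686 / 6 mm^3
sigma = M / Z = 6 * 40918 / 38686 = 245508 / 38686
= 6.346 MPa

6.346


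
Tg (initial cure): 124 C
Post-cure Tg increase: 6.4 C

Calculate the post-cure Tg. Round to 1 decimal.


Post-cure Tg = 124 + 6.4 = 130.4 C

130.4


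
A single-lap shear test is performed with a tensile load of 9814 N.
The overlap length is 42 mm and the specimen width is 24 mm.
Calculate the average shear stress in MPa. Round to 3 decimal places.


Shear stress = F / (overlap * width)
= 9814 / (42 * 24)
= 9814 / 1008
= 9.736 MPa

9.736


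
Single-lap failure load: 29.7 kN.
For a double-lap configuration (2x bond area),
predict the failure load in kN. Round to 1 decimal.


Failure load = 29.7 * 2 = 59.4 kN

59.4


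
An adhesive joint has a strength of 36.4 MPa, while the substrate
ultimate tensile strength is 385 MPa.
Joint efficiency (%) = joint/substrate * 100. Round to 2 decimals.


Efficiency = 36.4 / 385 * 100
= 9.45%

9.45


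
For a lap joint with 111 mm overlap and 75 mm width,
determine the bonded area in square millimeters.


Area = 111 * 75 = 8325 mm^2

8325


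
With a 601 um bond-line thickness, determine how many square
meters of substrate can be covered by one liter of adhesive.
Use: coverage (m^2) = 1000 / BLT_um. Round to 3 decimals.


Coverage = 1000 / 601 = 1.664 m^2

1.664


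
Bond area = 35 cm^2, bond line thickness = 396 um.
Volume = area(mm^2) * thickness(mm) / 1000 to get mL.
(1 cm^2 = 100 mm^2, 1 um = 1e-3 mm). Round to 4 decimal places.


area_mm2 = 35 * 100 = 3500
blt_mm = 396 * 1e-3 = 0.396
vol_mm3 = 3500 * 0.396 = 1386.0
vol_mL = 1386.0 / 1000 = 1.3860 mL

1.3860


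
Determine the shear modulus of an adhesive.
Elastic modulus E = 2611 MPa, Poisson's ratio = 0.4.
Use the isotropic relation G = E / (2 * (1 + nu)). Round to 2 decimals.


G = 2611 / (2*(1+0.4)) = 2611 / 2.80
= 932.50 MPa

932.50


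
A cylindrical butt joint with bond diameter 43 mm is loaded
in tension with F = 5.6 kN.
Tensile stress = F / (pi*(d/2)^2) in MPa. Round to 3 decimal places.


Area = pi * (43/2)^2 = 1452.2012 mm^2
Stress = 5.6*1000 / 1452.2012
= 3.856 MPa

3.856


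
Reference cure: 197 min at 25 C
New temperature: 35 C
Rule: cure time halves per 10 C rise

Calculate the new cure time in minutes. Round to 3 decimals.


factor = 2^((35-25)/10) = 2.0000
t_new = 197 / 2.0000 = 98.500 min

98.500


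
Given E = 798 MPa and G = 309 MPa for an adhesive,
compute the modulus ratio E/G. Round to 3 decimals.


E/G ratio = 798 / 309 = 2.583

2.583


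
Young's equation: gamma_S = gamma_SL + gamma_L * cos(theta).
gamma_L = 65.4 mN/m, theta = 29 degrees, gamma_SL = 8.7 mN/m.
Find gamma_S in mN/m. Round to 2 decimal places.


cos(29 deg) = 0.874620
gamma_S = 8.7 + 65.4 * 0.874620
= 65.90 mN/m

65.90


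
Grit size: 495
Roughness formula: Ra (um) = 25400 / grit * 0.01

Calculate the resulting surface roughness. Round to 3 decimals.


Ra = 25400 / 495 * 0.01
= 0.513 um

0.513


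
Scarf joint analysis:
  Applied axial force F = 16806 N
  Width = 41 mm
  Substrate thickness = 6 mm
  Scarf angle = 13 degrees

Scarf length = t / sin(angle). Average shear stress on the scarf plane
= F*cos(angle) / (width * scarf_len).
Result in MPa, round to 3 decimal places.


Scarf length = 6 / sin(13 deg) = 26.6725 mm
cos(13 deg) = 0.974370
Shear = 16806 * 0.974370 / (41 * 26.6725)
= 14.974 MPa

14.974


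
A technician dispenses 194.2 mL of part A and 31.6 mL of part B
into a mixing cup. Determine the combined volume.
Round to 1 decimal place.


Combined volume = 194.2 + 31.6
= 225.8 mL

225.8


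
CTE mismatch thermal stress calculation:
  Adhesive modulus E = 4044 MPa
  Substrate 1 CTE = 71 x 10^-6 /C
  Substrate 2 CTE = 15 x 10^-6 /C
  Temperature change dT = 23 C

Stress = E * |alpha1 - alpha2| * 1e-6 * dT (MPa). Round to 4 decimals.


delta_alpha = |71 - 15| = 56 x 10^-6/C
Stress = 4044 * 56e-6 * 23
= 5.2087 MPa

5.2087


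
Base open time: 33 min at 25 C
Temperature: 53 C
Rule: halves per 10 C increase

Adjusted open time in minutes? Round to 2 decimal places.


Acceleration = 2^((53-25)/10) = 6.9644
Open time = 33 / 6.9644 = 4.74 min

4.74


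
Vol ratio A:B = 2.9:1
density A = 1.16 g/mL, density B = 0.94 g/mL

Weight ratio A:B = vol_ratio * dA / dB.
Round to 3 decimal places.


Weight ratio = 2.9 * 1.16 / 0.94
= 3.579

3.579


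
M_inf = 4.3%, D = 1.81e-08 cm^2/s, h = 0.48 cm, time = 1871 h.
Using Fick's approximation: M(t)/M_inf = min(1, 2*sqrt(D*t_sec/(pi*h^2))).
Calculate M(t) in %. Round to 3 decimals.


t = 6735600 s
ratio = min(1, 2*sqrt(1.81e-08*6735600/(pi*0.2304)))
= 0.820807
M(t) = 4.3 * 0.820807 = 3.529%

3.529


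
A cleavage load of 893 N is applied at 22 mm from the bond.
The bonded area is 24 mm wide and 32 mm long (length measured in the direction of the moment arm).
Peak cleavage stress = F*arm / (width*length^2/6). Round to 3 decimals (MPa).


Moment = 893 * 22 = 19646 N*mm
Section modulus = 24 * 1024 / 6 = 24576 / 6 mm^3
Stress = 19646 / (24576 / 6) = 117876 / 24576
= 4.796 MPa

4.796


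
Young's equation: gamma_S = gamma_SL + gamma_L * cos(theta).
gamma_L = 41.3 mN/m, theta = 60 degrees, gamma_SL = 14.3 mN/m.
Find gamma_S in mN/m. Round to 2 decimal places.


cos(60 deg) = 0.500000
gamma_S = 14.3 + 41.3 * 0.500000
= 34.95 mN/m

34.95


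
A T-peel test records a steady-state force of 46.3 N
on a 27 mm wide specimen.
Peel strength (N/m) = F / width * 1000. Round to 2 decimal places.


Peel strength = 46.3 / 27 * 1000
= 1714.81 N/m

1714.81


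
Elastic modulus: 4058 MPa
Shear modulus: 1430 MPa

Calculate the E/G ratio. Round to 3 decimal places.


E / G = 4058 / 1430 = 2.838

2.838


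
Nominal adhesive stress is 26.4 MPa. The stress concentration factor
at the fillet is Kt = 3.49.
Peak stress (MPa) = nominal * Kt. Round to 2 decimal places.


Peak = 26.4 * 3.49 = 92.14 MPa

92.14


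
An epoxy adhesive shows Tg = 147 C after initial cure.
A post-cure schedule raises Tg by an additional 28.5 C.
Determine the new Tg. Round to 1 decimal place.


New Tg = 147 + 28.5
= 175.5 C

175.5


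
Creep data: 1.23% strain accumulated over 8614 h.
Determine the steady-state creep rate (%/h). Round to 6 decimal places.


Rate = 1.23 / 8614 = 0.000143 %/h

0.000143


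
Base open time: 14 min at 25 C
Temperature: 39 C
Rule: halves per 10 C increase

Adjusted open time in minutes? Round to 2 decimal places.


Acceleration = 2^((39-25)/10) = 2.6390
Open time = 14 / 2.6390 = 5.31 min

5.31


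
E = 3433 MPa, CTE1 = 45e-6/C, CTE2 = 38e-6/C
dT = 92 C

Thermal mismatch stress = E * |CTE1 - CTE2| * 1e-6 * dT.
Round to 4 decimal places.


= 3433 * 7e-6 * 92
= 2.2109 MPa

2.2109


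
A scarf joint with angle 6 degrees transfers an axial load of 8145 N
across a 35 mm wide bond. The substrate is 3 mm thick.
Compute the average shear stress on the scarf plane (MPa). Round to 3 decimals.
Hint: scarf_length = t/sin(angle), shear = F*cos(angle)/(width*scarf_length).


scarf_length = 3 / sin(6 deg) = 28.7003 mm
cos(6 deg) = 0.994522
shear stress = 8145 * 0.994522 / (35 * 28.7003)
= 8.064 MPa

8.064


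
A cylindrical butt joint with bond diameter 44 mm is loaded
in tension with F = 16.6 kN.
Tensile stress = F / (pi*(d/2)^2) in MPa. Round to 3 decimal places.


Area = pi * (44/2)^2 = 1520.5308 mm^2
Stress = 16.6*1000 / 1520.5308
= 10.917 MPa

10.917


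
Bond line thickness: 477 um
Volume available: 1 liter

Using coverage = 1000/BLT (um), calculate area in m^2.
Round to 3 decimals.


1 L = 1e6 mm^3, thickness = 477 um = 0.477 mm
Area = 1e6 / 0.477 mm^2 = (1e6 / 0.477) / 1e6 m^2 = 1000 / 477 m^2
= 2.096 m^2

2.096


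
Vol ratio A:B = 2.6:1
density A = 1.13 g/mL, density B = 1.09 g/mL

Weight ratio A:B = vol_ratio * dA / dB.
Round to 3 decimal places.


Weight ratio = 2.6 * 1.13 / 1.09
= 2.695

2.695


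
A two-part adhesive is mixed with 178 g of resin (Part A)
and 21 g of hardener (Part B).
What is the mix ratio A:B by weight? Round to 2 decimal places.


Mix ratio = mass_A / mass_B
= 178 / 21
= 8.48

8.48


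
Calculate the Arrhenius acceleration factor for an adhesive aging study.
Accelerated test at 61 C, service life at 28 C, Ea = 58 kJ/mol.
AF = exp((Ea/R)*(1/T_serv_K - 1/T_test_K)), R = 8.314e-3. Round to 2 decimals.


T_test = 334.15 K, T_serv = 301.15 K
Ea/R = 58 / 0.008314 = 6976.18
AF = exp(6976.18 * (1/301.15 - 1/334.15))
= 9.85

9.85


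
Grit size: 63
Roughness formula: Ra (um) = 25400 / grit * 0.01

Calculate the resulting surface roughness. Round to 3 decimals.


Ra = 25400 / 63 * 0.01
= 4.032 um

4.032


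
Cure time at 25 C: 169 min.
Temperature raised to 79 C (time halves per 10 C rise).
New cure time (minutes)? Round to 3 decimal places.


Acceleration factor = 2^(54/10) = 42.2243
New time = 169 / 42.2243 = 4.002 min

4.002


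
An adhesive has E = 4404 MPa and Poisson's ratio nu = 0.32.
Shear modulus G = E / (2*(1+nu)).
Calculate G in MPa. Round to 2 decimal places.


G = 4404 / (2*(1+0.32))
= 4404 / 2.64
= 1668.18 MPa

1668.18


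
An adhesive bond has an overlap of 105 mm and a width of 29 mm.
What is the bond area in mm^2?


Bond area = overlap * width
= 105 * 29
= 3045 mm^2

3045


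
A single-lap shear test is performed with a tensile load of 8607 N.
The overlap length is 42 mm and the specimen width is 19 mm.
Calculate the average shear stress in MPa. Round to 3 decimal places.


Shear stress = F / (overlap * width)
= 8607 / (42 * 19)
= 8607 / 798
= 10.786 MPa

10.786


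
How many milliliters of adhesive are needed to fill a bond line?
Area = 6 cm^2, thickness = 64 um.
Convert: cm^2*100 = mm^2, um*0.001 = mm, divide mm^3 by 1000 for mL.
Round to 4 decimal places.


= (6 * 100) * (64 * 0.001) / 1000
= 0.0384 mL

0.0384


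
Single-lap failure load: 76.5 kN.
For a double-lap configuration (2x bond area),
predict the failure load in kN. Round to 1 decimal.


Failure load = 76.5 * 2 = 153.0 kN

153.0


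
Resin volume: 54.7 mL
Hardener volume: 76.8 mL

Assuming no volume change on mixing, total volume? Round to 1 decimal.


V_total = 54.7 + 76.8 = 131.5 mL

131.5


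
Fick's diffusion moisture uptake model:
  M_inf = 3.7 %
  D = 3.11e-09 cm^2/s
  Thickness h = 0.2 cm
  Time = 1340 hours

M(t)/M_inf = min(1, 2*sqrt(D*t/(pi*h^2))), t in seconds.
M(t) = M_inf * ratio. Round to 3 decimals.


t_sec = 1340 * 3600 = 4824000
ratio = 2*sqrt(3.11e-09*4824000/(pi*0.2^2))
= min(1, 0.691049)
= 0.691049
M(t) = 3.7 * 0.691049 = 2.557 %

2.557


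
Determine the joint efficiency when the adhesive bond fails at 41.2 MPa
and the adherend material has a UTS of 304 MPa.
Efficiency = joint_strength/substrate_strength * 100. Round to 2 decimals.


Joint efficiency = 41.2 / 304 * 100
= 13.55%

13.55


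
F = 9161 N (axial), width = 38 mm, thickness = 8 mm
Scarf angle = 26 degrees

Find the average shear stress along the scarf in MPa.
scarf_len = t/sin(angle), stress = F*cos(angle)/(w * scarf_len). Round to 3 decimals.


scarf_len = 8/sin(26 deg) = 18.2494
cos(26 deg) = 0.898794
stress = 9161*0.898794/(38*18.2494) = 11.873 MPa

11.873


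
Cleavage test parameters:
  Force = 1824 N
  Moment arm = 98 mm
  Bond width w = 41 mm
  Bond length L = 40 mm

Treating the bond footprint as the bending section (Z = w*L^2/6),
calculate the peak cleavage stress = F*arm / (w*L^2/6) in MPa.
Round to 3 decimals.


M = 1824 * 98 = 178752 N*mm
Z = 41 * 40^2 / 6 = 65600 / 6 mm^3
sigma = M / Z = 6 * 178752 / 65600 = 1072512 / 65600
= 16.349 MPa

16.349


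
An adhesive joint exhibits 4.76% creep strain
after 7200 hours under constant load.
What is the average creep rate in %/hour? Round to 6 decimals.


Creep rate = strain / time
= 4.76 / 7200
= 0.000661 %/h

0.000661


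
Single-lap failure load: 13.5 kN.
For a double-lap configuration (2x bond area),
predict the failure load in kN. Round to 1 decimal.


Failure load = 13.5 * 2 = 27.0 kN

27.0


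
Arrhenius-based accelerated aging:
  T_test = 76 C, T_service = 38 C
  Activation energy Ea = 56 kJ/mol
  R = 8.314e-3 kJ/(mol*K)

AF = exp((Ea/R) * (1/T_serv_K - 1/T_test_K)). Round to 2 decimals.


T_test_K = 349.15, T_serv_K = 311.15
AF = exp((56/8.314e-3) * (1/311.15 - 1/349.15))
= 10.55

10.55


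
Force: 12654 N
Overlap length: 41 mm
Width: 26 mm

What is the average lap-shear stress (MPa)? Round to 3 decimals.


Average shear stress = F / (overlap * width)
= 12654 / (41 * 26)
= 11.871 MPa

11.871


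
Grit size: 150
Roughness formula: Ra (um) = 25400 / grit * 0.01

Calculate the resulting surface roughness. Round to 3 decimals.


Ra = 25400 / 150 * 0.01
= 1.693 um

1.693


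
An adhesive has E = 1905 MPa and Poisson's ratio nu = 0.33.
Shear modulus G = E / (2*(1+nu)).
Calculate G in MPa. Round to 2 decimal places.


G = 1905 / (2*(1+0.33))
= 1905 / 2.66
= 716.17 MPa

716.17


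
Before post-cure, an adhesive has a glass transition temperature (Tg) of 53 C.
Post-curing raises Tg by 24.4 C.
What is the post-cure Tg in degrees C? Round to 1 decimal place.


Tg_post = Tg_base + delta_Tg
= 53 + 24.4
= 77.4 C

77.4


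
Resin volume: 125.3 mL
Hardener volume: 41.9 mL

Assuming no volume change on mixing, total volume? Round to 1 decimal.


V_total = 125.3 + 41.9 = 167.2 mL

167.2


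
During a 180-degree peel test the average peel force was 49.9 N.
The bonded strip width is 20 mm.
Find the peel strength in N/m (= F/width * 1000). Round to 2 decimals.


Peel strength = F/width * 1000
= 49.9 / 20 * 1000
= 2495.00 N/m

2495.00


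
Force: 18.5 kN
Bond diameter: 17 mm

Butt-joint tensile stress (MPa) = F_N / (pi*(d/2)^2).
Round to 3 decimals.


F_N = 18.5 * 1000 = 18500.0 N
A = pi*(8.5)^2 = 226.9801 mm^2
stress = 18500.0 / 226.9801 = 81.505 MPa

81.505


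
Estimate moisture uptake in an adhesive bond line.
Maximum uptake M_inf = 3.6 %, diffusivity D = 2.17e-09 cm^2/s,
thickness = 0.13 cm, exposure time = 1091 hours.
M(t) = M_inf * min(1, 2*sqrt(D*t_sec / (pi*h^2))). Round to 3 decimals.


Convert time: 1091 h = 3927600 s
ratio = min(1, 2*sqrt(2.17e-09*3927600/(pi*0.13^2)))
= 0.801319
M(t) = 3.6 * 0.801319 = 2.885%

2.885


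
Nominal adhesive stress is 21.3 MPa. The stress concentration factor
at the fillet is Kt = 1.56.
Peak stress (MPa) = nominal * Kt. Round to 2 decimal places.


Peak = 21.3 * 1.56 = 33.23 MPa

33.23


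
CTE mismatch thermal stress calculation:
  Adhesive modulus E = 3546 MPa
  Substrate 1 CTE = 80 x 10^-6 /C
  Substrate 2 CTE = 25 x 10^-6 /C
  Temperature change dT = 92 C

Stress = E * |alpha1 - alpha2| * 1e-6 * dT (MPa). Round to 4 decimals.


delta_alpha = |80 - 25| = 55 x 10^-6/C
Stress = 3546 * 55e-6 * 92
= 17.9428 MPa

17.9428


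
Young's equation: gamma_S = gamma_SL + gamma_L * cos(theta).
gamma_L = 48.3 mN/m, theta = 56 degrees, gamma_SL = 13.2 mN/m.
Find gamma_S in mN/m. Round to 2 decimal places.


cos(56 deg) = 0.559193
gamma_S = 13.2 + 48.3 * 0.559193
= 40.21 mN/m

40.21


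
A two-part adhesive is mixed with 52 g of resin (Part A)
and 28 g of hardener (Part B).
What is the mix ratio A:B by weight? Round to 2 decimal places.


Mix ratio = mass_A / mass_B
= 52 / 28
= 1.86

1.86


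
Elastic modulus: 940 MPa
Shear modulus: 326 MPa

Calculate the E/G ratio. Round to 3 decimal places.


E / G = 940 / 326 = 2.883

2.883


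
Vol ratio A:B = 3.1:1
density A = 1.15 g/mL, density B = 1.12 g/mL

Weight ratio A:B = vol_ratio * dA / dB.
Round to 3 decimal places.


Weight ratio = 3.1 * 1.15 / 1.12
= 3.183

3.183


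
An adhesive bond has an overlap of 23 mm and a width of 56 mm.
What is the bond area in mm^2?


Bond area = overlap * width
= 23 * 56
= 1288 mm^2

1288


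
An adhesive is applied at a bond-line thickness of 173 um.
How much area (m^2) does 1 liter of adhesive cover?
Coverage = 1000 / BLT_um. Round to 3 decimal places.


Coverage = 1000 / 173 = 5.780 m^2

5.780


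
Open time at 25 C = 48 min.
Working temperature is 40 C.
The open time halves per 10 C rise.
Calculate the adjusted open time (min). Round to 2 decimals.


factor = 2^((40 - 25) / 10) = 2.8284
ot = 48 / 2.8284 = 16.97 min

16.97


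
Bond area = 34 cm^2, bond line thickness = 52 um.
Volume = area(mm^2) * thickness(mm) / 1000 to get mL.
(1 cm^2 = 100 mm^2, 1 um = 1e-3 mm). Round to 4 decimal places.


area_mm2 = 34 * 100 = 3400
blt_mm = 52 * 1e-3 = 0.052
vol_mm3 = 3400 * 0.052 = 176.8
vol_mL = 176.8 / 1000 = 0.1768 mL

0.1768


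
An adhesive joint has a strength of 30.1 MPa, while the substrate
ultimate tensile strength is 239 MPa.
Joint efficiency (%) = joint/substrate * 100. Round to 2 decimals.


Efficiency = 30.1 / 239 * 100
= 12.59%

12.59


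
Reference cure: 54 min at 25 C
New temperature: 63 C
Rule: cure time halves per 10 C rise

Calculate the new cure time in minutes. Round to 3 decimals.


factor = 2^((63-25)/10) = 13.9288
t_new = 54 / 13.9288 = 3.877 min

3.877


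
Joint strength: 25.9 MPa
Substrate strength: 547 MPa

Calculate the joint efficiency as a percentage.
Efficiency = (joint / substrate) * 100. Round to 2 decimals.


Efficiency = (25.9 / 547) * 100 = 4.73%

4.73


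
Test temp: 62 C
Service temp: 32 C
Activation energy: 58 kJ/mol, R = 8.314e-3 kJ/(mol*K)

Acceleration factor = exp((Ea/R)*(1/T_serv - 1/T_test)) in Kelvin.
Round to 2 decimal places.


AF = exp((58/0.008314)*(1/305.15 - 1/335.15))
= 7.74

7.74


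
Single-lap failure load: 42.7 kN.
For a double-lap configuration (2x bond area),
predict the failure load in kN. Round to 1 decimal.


Failure load = 42.7 * 2 = 85.4 kN

85.4


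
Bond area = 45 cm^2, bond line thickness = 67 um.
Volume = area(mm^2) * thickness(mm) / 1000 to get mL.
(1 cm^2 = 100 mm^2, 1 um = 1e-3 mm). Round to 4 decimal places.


area_mm2 = 45 * 100 = 4500
blt_mm = 67 * 1e-3 = 0.067
vol_mm3 = 4500 * 0.067 = 301.5
vol_mL = 301.5 / 1000 = 0.3015 mL

0.3015


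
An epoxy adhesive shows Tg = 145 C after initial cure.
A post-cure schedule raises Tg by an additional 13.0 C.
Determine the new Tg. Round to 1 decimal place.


New Tg = 145 + 13.0
= 158.0 C

158.0


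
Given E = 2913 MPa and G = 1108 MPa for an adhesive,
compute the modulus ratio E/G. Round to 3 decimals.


E/G ratio = 2913 / 1108 = 2.629

2.629
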